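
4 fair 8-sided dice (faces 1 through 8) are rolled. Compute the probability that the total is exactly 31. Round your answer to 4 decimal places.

0.0010

There are 8^4 = 4096 equally likely outcomes.
The number of ordered 4-tuples from {1,…,8} summing to 31 is 4.
P(sum = 31) = 4/4096 = 1/1024 ≈ 0.0010.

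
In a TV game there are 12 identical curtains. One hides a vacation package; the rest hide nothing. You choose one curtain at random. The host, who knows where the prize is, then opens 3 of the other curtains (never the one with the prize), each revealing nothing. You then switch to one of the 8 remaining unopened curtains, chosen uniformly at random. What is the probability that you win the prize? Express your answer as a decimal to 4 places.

Your original curtain holds the prize with probability 1/12, so the other 11 collectively hold it with probability 11/12.
The host can always find 3 empty curtains to open, so the reveals don't change that 11/12; it is now spread over the 8 remaining unopened curtains.
P(win by switching) = (11/12) · (1/8) = 11/96 ≈ 0.1146.

0.1146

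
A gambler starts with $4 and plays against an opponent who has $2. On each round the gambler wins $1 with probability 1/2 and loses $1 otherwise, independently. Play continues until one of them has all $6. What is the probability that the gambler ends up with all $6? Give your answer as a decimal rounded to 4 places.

0.6667

With a fair step, P(i) = ½P(i−1) + ½P(i+1) with P(0)=0, P(6)=1 has the linear solution P(i) = i/6.
P(4) = 4/6 = 2/3 ≈ 0.6667.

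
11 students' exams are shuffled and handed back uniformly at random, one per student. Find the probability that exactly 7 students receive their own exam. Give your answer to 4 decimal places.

Choose which 7 of the 11 are fixed: C(11,7) = 330 ways.
The remaining 4 must have no fixed point: D(4) = 9.
P = 330·9/39916800 = 1/13440 ≈ 0.0001.

0.0001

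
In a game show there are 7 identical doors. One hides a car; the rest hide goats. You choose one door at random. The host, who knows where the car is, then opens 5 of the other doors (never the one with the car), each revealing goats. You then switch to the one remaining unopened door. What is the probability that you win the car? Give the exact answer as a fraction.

Your original door holds the car with probability 1/7, so the other 6 collectively hold it with probability 6/7.
The host can always find 5 empty doors to open, so the reveals don't change that 6/7; it is now spread over the 1 remaining unopened door.
P(win by switching) = (6/7) · (1/1) = 6/7.

6/7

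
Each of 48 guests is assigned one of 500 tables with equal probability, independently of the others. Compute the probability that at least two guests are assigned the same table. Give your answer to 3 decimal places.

0.903

It's easier to compute the probability that all 48 are distinct.
P(all distinct) = 500/500 · 499/500 · ··· · 453/500 ≈ 0.097.
So the probability of at least one match is 1 − 0.097 = 0.903.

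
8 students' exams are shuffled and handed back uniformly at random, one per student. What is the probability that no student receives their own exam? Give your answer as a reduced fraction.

This is the derangement probability: permutations of 8 with no fixed point.
D(8) = 8! · (1 − 1/1! + 1/2! − ··· + (−1)^8/8!) = 14833.
P = 14833/40320 = 2119/5760.

2119/5760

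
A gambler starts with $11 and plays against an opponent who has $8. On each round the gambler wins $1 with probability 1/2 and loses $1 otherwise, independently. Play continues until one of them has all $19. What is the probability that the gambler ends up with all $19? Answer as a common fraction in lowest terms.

With a fair step, P(i) = ½P(i−1) + ½P(i+1) with P(0)=0, P(19)=1 has the linear solution P(i) = i/19.
P(11) = 11/19.

11/19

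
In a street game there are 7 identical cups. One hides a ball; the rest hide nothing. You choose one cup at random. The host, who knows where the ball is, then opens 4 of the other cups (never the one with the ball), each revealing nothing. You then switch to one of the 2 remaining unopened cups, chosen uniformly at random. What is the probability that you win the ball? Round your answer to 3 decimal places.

Your original cup holds the ball with probability 1/7, so the other 6 collectively hold it with probability 6/7.
The host can always find 4 empty cups to open, so the reveals don't change that 6/7; it is now spread over the 2 remaining unopened cups.
P(win by switching) = (6/7) · (1/2) = 3/7 ≈ 0.429.

0.429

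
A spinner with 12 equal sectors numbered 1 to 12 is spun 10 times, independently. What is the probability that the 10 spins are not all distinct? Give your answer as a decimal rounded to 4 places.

P(all 10 different) = 12/12 · 11/12 · ··· · 3/12 ≈ 0.0039.
P(at least two equal) = 1 − 0.0039 = 0.9961.

0.9961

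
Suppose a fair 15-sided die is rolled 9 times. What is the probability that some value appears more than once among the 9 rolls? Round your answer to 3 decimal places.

P(all 9 different) = 15/15 · 14/15 · ··· · 7/15 ≈ 0.047.
P(at least two equal) = 1 − 0.047 = 0.953.

0.953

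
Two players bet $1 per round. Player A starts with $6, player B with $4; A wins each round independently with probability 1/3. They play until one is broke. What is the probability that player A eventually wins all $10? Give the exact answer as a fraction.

Let r = q/p = (2/3)/(1/3) = 2. The recurrence P(i) = p·P(i+1) + q·P(i−1) with P(0)=0, P(10)=1 gives P(i) = (1 − r^i)/(1 − r^10).
P(6) = (1 − (2)^6) / (1 − (2)^10) = 21/341.

21/341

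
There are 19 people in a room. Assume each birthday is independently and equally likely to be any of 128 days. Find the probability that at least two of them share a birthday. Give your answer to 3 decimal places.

It's easier to compute the probability that all 19 are distinct.
P(all distinct) = 128/128 · 127/128 · ··· · 110/128 ≈ 0.245.
So the probability of at least one match is 1 − 0.245 = 0.755.

0.755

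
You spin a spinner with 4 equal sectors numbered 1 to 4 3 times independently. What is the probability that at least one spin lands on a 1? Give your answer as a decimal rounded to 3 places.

P(no spin lands on a 1) = (3/4)^3 ≈ 0.422.
P(at least one) = 1 − 0.422 = 0.578.

0.578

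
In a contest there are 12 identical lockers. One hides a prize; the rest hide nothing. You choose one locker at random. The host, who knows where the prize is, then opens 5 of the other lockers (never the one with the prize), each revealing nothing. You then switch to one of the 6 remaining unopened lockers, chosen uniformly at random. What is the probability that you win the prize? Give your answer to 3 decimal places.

Your original locker holds the prize with probability 1/12, so the other 11 collectively hold it with probability 11/12.
The host can always find 5 empty lockers to open, so the reveals don't change that 11/12; it is now spread over the 6 remaining unopened lockers.
P(win by switching) = (11/12) · (1/6) = 11/72 ≈ 0.153.

0.153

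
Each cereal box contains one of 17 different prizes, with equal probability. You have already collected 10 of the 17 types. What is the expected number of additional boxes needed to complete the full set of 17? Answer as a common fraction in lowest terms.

Starting from 10 distinct types, each trial gives a new one with probability (17−i)/17 when i types are held, so the wait for the next new type is 17/(17−i).
E = 17/7 + 17/6 + 17/5 + 17/4 + 17/3 + 17/2 + 17/1 = 6171/140.

6171/140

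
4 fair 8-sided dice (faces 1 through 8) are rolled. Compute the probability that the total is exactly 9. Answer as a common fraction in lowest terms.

7/512

There are 8^4 = 4096 equally likely outcomes.
The number of ordered 4-tuples from {1,…,8} summing to 9 is 56.
P(sum = 9) = 56/4096 = 7/512.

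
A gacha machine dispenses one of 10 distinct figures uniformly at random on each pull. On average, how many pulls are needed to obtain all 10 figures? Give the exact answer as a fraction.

7381/252

After i distinct types are collected, each trial gives a new one with probability (10−i)/10, so the expected wait for the next new type is 10/(10−i).
E = 10/10 + 10/9 + 10/8 + 10/7 + 10/6 + 10/5 + 10/4 + 10/3 + 10/2 + 10/1 = 7381/252.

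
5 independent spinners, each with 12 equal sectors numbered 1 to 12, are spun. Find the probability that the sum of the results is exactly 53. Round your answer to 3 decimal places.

There are 12^5 = 248832 equally likely outcomes.
The number of ordered 5-tuples from {1,…,12} summing to 53 is 330.
P(sum = 53) = 330/248832 = 55/41472 ≈ 0.001.

0.001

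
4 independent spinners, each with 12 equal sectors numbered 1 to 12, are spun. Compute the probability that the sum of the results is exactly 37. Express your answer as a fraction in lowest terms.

91/5184

There are 12^4 = 20736 equally likely outcomes.
The number of ordered 4-tuples from {1,…,12} summing to 37 is 364.
P(sum = 37) = 364/20736 = 91/5184.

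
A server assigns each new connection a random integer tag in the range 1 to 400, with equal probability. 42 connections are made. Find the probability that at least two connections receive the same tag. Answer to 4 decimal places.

It's easier to compute the probability that all 42 are distinct.
P(all distinct) = 400/400 · 399/400 · ··· · 359/400 ≈ 0.1074.
So the probability of at least one match is 1 − 0.1074 = 0.8926.

0.8926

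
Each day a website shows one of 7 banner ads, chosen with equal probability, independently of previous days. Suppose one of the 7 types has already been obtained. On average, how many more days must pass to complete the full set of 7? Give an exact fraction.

Starting from 1 distinct type, each trial gives a new one with probability (7−i)/7 when i types are held, so the wait for the next new type is 7/(7−i).
E = 7/6 + 7/5 + 7/4 + 7/3 + 7/2 + 7/1 = 343/20.

343/20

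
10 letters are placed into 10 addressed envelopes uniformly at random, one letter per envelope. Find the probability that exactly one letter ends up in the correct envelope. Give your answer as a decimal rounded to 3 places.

0.368

Choose which one is fixed: C(10,1) = 10 ways.
The remaining 9 must have no fixed point: D(9) = 133496.
P = 10·133496/3628800 = 16687/45360 ≈ 0.368.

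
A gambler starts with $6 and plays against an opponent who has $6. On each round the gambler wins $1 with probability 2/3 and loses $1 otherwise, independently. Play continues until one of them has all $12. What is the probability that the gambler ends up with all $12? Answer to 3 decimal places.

0.985

Let r = q/p = (1/3)/(2/3) = 1/2. The recurrence P(i) = p·P(i+1) + q·P(i−1) with P(0)=0, P(12)=1 gives P(i) = (1 − r^i)/(1 − r^12).
P(6) = (1 − (1/2)^6) / (1 − (1/2)^12) = 64/65 ≈ 0.985.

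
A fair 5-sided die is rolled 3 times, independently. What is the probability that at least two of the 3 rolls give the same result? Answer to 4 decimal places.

P(all 3 different) = 5/5 · 4/5 · ··· · 3/5 ≈ 0.4800.
P(at least two equal) = 1 − 0.4800 = 0.5200.

0.5200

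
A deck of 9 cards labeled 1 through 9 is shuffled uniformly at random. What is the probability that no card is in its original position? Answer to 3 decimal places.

0.368

This is the derangement probability: permutations of 9 with no fixed point.
D(9) = 9! · (1 − 1/1! + 1/2! − ··· + (−1)^9/9!) = 133496.
P = 133496/362880 = 16687/45360 ≈ 0.368.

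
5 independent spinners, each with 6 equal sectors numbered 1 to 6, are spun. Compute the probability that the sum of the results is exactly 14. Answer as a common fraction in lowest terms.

5/72

There are 6^5 = 7776 equally likely outcomes.
The number of ordered 5-tuples from {1,…,6} summing to 14 is 540.
P(sum = 14) = 540/7776 = 5/72.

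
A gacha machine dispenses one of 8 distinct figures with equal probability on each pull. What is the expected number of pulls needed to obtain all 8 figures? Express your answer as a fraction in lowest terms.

After i distinct types are collected, each trial gives a new one with probability (8−i)/8, so the expected wait for the next new type is 8/(8−i).
E = 8/8 + 8/7 + 8/6 + 8/5 + 8/4 + 8/3 + 8/2 + 8/1 = 761/35.

761/35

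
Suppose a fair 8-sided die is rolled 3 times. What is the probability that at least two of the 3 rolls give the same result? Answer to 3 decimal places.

P(all 3 different) = 8/8 · 7/8 · ··· · 6/8 ≈ 0.656.
P(at least two equal) = 1 − 0.656 = 0.344.

0.344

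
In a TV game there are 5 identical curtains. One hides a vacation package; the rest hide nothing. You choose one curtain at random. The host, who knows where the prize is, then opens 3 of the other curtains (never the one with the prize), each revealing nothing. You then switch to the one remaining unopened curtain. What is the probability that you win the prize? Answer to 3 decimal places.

Your original curtain holds the prize with probability 1/5, so the other 4 collectively hold it with probability 4/5.
The host can always find 3 empty curtains to open, so the reveals don't change that 4/5; it is now spread over the 1 remaining unopened curtain.
P(win by switching) = (4/5) · (1/1) = 4/5 ≈ 0.800.

0.800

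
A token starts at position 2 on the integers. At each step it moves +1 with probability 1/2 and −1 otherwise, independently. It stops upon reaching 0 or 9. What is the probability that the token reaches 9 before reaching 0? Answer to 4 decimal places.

0.2222

With a fair step, P(i) = ½P(i−1) + ½P(i+1) with P(0)=0, P(9)=1 has the linear solution P(i) = i/9.
P(2) = 2/9 ≈ 0.2222.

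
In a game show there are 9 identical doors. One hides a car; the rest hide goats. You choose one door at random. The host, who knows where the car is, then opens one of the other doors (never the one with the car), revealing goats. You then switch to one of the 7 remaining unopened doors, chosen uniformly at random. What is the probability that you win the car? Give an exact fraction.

Your original door holds the car with probability 1/9, so the other 8 collectively hold it with probability 8/9.
The host can always find an empty door to open, so this doesn't change that 8/9; it is now spread over the 7 remaining unopened doors.
P(win by switching) = (8/9) · (1/7) = 8/63.

8/63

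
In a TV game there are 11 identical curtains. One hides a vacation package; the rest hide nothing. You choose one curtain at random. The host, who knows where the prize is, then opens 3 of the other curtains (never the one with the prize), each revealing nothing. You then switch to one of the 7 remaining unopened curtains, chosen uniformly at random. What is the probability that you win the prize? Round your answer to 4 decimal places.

0.1299

Your original curtain holds the prize with probability 1/11, so the other 10 collectively hold it with probability 10/11.
The host can always find 3 empty curtains to open, so the reveals don't change that 10/11; it is now spread over the 7 remaining unopened curtains.
P(win by switching) = (10/11) · (1/7) = 10/77 ≈ 0.1299.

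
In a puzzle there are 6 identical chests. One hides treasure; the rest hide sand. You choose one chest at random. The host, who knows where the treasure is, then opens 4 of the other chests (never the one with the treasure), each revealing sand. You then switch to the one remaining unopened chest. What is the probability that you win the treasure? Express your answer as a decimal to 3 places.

0.833

Your original chest holds the treasure with probability 1/6, so the other 5 collectively hold it with probability 5/6.
The host can always find 4 empty chests to open, so the reveals don't change that 5/6; it is now spread over the 1 remaining unopened chest.
P(win by switching) = (5/6) · (1/1) = 5/6 ≈ 0.833.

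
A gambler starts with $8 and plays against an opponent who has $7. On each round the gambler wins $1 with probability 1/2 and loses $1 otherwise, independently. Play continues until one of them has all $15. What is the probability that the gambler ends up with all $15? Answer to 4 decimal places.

0.5333

With a fair step, P(i) = ½P(i−1) + ½P(i+1) with P(0)=0, P(15)=1 has the linear solution P(i) = i/15.
P(8) = 8/15 ≈ 0.5333.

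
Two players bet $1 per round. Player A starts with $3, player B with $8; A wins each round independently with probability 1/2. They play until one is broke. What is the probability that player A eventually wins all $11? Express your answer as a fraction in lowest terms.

With a fair step, P(i) = ½P(i−1) + ½P(i+1) with P(0)=0, P(11)=1 has the linear solution P(i) = i/11.
P(3) = 3/11.

3/11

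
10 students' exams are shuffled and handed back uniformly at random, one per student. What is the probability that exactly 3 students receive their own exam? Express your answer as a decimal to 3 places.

0.061

Choose which 3 of the 10 are fixed: C(10,3) = 120 ways.
The remaining 7 must have no fixed point: D(7) = 1854.
P = 120·1854/3628800 = 103/1680 ≈ 0.061.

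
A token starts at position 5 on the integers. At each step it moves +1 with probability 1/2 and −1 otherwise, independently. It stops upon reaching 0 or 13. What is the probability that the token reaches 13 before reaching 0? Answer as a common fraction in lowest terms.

With a fair step, P(i) = ½P(i−1) + ½P(i+1) with P(0)=0, P(13)=1 has the linear solution P(i) = i/13.
P(5) = 5/13.

5/13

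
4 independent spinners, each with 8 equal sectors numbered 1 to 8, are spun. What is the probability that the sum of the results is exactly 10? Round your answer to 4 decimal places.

0.0205

There are 8^4 = 4096 equally likely outcomes.
The number of ordered 4-tuples from {1,…,8} summing to 10 is 84.
P(sum = 10) = 84/4096 = 21/1024 ≈ 0.0205.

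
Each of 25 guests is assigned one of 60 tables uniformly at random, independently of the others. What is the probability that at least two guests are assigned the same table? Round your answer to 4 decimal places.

It's easier to compute the probability that all 25 are distinct.
P(all distinct) = 60/60 · 59/60 · ··· · 36/60 ≈ 0.0028.
So the probability of at least one match is 1 − 0.0028 = 0.9972.

0.9972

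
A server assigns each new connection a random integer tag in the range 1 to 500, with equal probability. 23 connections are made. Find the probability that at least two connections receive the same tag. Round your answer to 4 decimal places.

It's easier to compute the probability that all 23 are distinct.
P(all distinct) = 500/500 · 499/500 · ··· · 478/500 ≈ 0.5982.
So the probability of at least one match is 1 − 0.5982 = 0.4018.

0.4018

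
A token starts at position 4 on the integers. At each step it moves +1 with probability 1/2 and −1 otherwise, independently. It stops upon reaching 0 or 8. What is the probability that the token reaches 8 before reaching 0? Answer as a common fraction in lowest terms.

With a fair step, P(i) = ½P(i−1) + ½P(i+1) with P(0)=0, P(8)=1 has the linear solution P(i) = i/8.
P(4) = 4/8 = 1/2.

1/2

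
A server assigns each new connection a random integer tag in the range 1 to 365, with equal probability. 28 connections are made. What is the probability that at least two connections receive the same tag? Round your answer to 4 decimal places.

It's easier to compute the probability that all 28 are distinct.
P(all distinct) = 365/365 · 364/365 · ··· · 338/365 ≈ 0.3455.
So the probability of at least one match is 1 − 0.3455 = 0.6545.

0.6545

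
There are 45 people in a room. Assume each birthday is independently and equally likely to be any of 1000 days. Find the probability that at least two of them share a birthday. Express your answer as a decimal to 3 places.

It's easier to compute the probability that all 45 are distinct.
P(all distinct) = 1000/1000 · 999/1000 · ··· · 956/1000 ≈ 0.366.
So the probability of at least one match is 1 − 0.366 = 0.634.

0.634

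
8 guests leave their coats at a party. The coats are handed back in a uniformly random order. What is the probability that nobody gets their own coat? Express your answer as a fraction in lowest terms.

2119/5760

This is the derangement probability: permutations of 8 with no fixed point.
D(8) = 8! · (1 − 1/1! + 1/2! − ··· + (−1)^8/8!) = 14833.
P = 14833/40320 = 2119/5760.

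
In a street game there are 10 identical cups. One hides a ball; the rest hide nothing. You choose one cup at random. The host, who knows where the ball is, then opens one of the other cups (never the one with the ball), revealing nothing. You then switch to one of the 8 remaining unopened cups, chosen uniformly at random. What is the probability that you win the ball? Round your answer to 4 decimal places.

Your original cup holds the ball with probability 1/10, so the other 9 collectively hold it with probability 9/10.
The host can always find an empty cup to open, so this doesn't change that 9/10; it is now spread over the 8 remaining unopened cups.
P(win by switching) = (9/10) · (1/8) = 9/80 ≈ 0.1125.

0.1125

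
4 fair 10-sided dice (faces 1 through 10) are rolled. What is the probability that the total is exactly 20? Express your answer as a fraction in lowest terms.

633/10000

There are 10^4 = 10000 equally likely outcomes.
The number of ordered 4-tuples from {1,…,10} summing to 20 is 633.
P(sum = 20) = 633/10000.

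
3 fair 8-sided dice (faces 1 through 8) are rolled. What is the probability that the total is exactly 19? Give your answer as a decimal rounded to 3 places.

0.041

There are 8^3 = 512 equally likely outcomes.
The number of ordered 3-tuples from {1,…,8} summing to 19 is 21.
P(sum = 19) = 21/512 ≈ 0.041.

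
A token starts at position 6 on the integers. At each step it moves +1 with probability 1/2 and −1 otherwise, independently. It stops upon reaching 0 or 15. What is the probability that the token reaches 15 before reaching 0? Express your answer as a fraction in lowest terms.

With a fair step, P(i) = ½P(i−1) + ½P(i+1) with P(0)=0, P(15)=1 has the linear solution P(i) = i/15.
P(6) = 6/15 = 2/5.

2/5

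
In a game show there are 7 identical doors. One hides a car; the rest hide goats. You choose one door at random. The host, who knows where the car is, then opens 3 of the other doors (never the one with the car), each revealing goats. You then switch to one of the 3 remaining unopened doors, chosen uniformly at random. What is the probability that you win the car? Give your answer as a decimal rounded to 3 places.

Your original door holds the car with probability 1/7, so the other 6 collectively hold it with probability 6/7.
The host can always find 3 empty doors to open, so the reveals don't change that 6/7; it is now spread over the 3 remaining unopened doors.
P(win by switching) = (6/7) · (1/3) = 2/7 ≈ 0.286.

0.286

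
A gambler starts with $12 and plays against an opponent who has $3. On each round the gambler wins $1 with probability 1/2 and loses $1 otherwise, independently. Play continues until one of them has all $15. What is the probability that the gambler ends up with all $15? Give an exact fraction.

With a fair step, P(i) = ½P(i−1) + ½P(i+1) with P(0)=0, P(15)=1 has the linear solution P(i) = i/15.
P(12) = 12/15 = 4/5.

4/5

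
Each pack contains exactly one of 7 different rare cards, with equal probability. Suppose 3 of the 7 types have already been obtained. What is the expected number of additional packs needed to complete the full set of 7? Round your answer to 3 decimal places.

Starting from 3 distinct types, each trial gives a new one with probability (7−i)/7 when i types are held, so the wait for the next new type is 7/(7−i).
E = 7/4 + 7/3 + 7/2 + 7/1 = 175/12 ≈ 14.583.

14.583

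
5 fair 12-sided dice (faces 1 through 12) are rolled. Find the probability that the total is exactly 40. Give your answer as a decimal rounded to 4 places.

0.0328

There are 12^5 = 248832 equally likely outcomes.
The number of ordered 5-tuples from {1,…,12} summing to 40 is 8151.
P(sum = 40) = 8151/248832 = 2717/82944 ≈ 0.0328.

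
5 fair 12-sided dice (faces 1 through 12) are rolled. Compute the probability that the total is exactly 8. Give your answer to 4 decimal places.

There are 12^5 = 248832 equally likely outcomes.
The number of ordered 5-tuples from {1,…,12} summing to 8 is 35.
P(sum = 8) = 35/248832 ≈ 0.0001.

0.0001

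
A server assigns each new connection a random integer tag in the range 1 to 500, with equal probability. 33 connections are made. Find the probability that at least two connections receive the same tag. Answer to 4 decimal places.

It's easier to compute the probability that all 33 are distinct.
P(all distinct) = 500/500 · 499/500 · ··· · 468/500 ≈ 0.3397.
So the probability of at least one match is 1 − 0.3397 = 0.6603.

0.6603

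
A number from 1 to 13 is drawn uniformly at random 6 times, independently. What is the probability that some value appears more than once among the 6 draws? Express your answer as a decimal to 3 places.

P(all 6 different) = 13/13 · 12/13 · ··· · 8/13 ≈ 0.256.
P(at least two equal) = 1 − 0.256 = 0.744.

0.744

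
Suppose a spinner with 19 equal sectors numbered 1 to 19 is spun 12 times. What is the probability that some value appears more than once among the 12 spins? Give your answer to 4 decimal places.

P(all 12 different) = 19/19 · 18/19 · ··· · 8/19 ≈ 0.0109.
P(at least two equal) = 1 − 0.0109 = 0.9891.

0.9891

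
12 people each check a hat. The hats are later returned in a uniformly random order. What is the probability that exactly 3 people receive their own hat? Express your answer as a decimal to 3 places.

0.061

Choose which 3 of the 12 are fixed: C(12,3) = 220 ways.
The remaining 9 must have no fixed point: D(9) = 133496.
P = 220·133496/479001600 = 16687/272160 ≈ 0.061.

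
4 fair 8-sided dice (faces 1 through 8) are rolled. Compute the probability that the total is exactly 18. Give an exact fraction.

There are 8^4 = 4096 equally likely outcomes.
The number of ordered 4-tuples from {1,…,8} summing to 18 is 344.
P(sum = 18) = 344/4096 = 43/512.

43/512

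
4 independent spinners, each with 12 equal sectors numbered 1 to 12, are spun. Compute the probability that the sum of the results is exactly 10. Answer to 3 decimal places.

0.004

There are 12^4 = 20736 equally likely outcomes.
The number of ordered 4-tuples from {1,…,12} summing to 10 is 84.
P(sum = 10) = 84/20736 = 7/1728 ≈ 0.004.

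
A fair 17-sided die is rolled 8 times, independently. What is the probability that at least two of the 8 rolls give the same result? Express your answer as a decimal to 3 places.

P(all 8 different) = 17/17 · 16/17 · ··· · 10/17 ≈ 0.141.
P(at least two equal) = 1 − 0.141 = 0.859.

0.859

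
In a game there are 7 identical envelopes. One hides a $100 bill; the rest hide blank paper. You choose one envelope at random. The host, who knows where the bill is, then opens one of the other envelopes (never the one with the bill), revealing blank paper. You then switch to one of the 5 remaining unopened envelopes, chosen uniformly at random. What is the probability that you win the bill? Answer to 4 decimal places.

0.1714

Your original envelope holds the bill with probability 1/7, so the other 6 collectively hold it with probability 6/7.
The host can always find an empty envelope to open, so this doesn't change that 6/7; it is now spread over the 5 remaining unopened envelopes.
P(win by switching) = (6/7) · (1/5) = 6/35 ≈ 0.1714.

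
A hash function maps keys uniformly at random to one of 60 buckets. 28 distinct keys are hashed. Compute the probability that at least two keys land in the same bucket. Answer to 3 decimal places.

0.999

It's easier to compute the probability that all 28 are distinct.
P(all distinct) = 60/60 · 59/60 · ··· · 33/60 ≈ 0.001.
So the probability of at least one match is 1 − 0.001 = 0.999.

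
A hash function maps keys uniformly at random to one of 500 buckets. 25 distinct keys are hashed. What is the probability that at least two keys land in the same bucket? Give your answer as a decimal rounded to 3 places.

It's easier to compute the probability that all 25 are distinct.
P(all distinct) = 500/500 · 499/500 · ··· · 476/500 ≈ 0.543.
So the probability of at least one match is 1 − 0.543 = 0.457.

0.457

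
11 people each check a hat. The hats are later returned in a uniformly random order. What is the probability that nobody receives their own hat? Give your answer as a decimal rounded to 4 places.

This is the derangement probability: permutations of 11 with no fixed point.
D(11) = 11! · (1 − 1/1! + 1/2! − ··· + (−1)^11/11!) = 14684570.
P = 14684570/39916800 = 1468457/3991680 ≈ 0.3679.

0.3679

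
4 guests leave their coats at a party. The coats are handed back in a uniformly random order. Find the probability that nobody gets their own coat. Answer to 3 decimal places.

This is the derangement probability: permutations of 4 with no fixed point.
D(4) = 4! · (1 − 1/1! + 1/2! − ··· + (−1)^4/4!) = 9.
P = 9/24 = 3/8 ≈ 0.375.

0.375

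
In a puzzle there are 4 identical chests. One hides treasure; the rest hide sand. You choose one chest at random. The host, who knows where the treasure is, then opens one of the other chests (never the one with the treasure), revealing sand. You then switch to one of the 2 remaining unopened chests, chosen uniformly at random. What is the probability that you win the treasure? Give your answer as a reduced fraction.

3/8

Your original chest holds the treasure with probability 1/4, so the other 3 collectively hold it with probability 3/4.
The host can always find an empty chest to open, so this doesn't change that 3/4; it is now spread over the 2 remaining unopened chests.
P(win by switching) = (3/4) · (1/2) = 3/8.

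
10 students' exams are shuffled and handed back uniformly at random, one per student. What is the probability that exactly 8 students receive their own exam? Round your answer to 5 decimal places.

0.00001

Choose which 8 of the 10 are fixed: C(10,8) = 45 ways.
The remaining 2 must have no fixed point: D(2) = 1.
P = 45·1/3628800 = 1/80640 ≈ 0.00001.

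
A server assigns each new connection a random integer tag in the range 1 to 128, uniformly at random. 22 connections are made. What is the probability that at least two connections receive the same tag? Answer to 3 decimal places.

It's easier to compute the probability that all 22 are distinct.
P(all distinct) = 128/128 · 127/128 · ··· · 107/128 ≈ 0.147.
So the probability of at least one match is 1 − 0.147 = 0.853.

0.853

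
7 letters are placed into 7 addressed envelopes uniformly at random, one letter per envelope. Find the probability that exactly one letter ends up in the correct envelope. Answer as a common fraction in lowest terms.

Choose which one is fixed: C(7,1) = 7 ways.
The remaining 6 must have no fixed point: D(6) = 265.
P = 7·265/5040 = 53/144.

53/144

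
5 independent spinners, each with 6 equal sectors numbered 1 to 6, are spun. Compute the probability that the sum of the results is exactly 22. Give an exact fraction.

35/648

There are 6^5 = 7776 equally likely outcomes.
The number of ordered 5-tuples from {1,…,6} summing to 22 is 420.
P(sum = 22) = 420/7776 = 35/648.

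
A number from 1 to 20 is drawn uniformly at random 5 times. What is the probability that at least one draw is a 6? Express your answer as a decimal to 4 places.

P(no draw is a 6) = (19/20)^5 ≈ 0.7738.
P(at least one) = 1 − 0.7738 = 0.2262.

0.2262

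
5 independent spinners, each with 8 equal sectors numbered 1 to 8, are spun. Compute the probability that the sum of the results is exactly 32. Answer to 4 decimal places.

There are 8^5 = 32768 equally likely outcomes.
The number of ordered 5-tuples from {1,…,8} summing to 32 is 490.
P(sum = 32) = 490/32768 = 245/16384 ≈ 0.0150.

0.0150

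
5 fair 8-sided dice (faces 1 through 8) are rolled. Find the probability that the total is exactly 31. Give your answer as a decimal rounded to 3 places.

There are 8^5 = 32768 equally likely outcomes.
The number of ordered 5-tuples from {1,…,8} summing to 31 is 690.
P(sum = 31) = 690/32768 = 345/16384 ≈ 0.021.

0.021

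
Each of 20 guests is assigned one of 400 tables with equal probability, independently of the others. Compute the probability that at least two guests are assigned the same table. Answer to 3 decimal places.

0.383

It's easier to compute the probability that all 20 are distinct.
P(all distinct) = 400/400 · 399/400 · ··· · 381/400 ≈ 0.617.
So the probability of at least one match is 1 − 0.617 = 0.383.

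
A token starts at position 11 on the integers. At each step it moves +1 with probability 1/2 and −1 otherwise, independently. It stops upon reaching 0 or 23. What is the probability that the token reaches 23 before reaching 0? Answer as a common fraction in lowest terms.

11/23

With a fair step, P(i) = ½P(i−1) + ½P(i+1) with P(0)=0, P(23)=1 has the linear solution P(i) = i/23.
P(11) = 11/23.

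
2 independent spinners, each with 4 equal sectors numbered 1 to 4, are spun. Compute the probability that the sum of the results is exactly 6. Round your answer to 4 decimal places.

0.1875

There are 4^2 = 16 equally likely outcomes.
The number of ordered 2-tuples from {1,…,4} summing to 6 is 3.
P(sum = 6) = 3/16 ≈ 0.1875.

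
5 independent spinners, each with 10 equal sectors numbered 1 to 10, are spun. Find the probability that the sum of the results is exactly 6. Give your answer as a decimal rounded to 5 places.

There are 10^5 = 100000 equally likely outcomes.
The number of ordered 5-tuples from {1,…,10} summing to 6 is 5.
P(sum = 6) = 5/100000 = 1/20000 ≈ 0.00005.

0.00005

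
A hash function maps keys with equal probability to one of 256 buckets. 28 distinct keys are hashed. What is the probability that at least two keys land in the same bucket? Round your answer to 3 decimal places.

It's easier to compute the probability that all 28 are distinct.
P(all distinct) = 256/256 · 255/256 · ··· · 229/256 ≈ 0.216.
So the probability of at least one match is 1 − 0.216 = 0.784.

0.784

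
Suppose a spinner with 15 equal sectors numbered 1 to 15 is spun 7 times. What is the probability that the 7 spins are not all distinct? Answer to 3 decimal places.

0.810

P(all 7 different) = 15/15 · 14/15 · ··· · 9/15 ≈ 0.190.
P(at least two equal) = 1 − 0.190 = 0.810.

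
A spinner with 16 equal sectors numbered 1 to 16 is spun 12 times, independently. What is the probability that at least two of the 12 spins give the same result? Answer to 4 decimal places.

P(all 12 different) = 16/16 · 15/16 · ··· · 5/16 ≈ 0.0031.
P(at least two equal) = 1 − 0.0031 = 0.9969.

0.9969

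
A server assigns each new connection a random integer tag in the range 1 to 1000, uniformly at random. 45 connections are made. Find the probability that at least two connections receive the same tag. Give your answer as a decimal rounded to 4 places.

It's easier to compute the probability that all 45 are distinct.
P(all distinct) = 1000/1000 · 999/1000 · ··· · 956/1000 ≈ 0.3660.
So the probability of at least one match is 1 − 0.3660 = 0.6340.

0.6340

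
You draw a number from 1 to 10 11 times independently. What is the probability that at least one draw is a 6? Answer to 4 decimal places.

P(no draw is a 6) = (9/10)^11 ≈ 0.3138.
P(at least one) = 1 − 0.3138 = 0.6862.

0.6862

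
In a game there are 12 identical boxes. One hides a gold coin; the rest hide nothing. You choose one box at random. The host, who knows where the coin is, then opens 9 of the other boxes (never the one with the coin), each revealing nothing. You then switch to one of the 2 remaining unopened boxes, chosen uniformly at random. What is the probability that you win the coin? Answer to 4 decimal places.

Your original box holds the coin with probability 1/12, so the other 11 collectively hold it with probability 11/12.
The host can always find 9 empty boxes to open, so the reveals don't change that 11/12; it is now spread over the 2 remaining unopened boxes.
P(win by switching) = (11/12) · (1/2) = 11/24 ≈ 0.4583.

0.4583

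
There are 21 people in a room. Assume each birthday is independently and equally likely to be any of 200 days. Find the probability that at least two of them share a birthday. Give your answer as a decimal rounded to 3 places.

0.663

It's easier to compute the probability that all 21 are distinct.
P(all distinct) = 200/200 · 199/200 · ··· · 180/200 ≈ 0.337.
So the probability of at least one match is 1 − 0.337 = 0.663.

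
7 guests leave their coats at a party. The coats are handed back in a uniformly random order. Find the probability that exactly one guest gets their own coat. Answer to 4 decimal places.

Choose which one is fixed: C(7,1) = 7 ways.
The remaining 6 must have no fixed point: D(6) = 265.
P = 7·265/5040 = 53/144 ≈ 0.3681.

0.3681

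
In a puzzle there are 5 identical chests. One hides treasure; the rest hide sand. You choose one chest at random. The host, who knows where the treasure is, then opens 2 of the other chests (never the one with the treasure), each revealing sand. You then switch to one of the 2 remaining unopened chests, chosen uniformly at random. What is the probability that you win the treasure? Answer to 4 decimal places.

Your original chest holds the treasure with probability 1/5, so the other 4 collectively hold it with probability 4/5.
The host can always find 2 empty chests to open, so the reveals don't change that 4/5; it is now spread over the 2 remaining unopened chests.
P(win by switching) = (4/5) · (1/2) = 2/5 ≈ 0.4000.

0.4000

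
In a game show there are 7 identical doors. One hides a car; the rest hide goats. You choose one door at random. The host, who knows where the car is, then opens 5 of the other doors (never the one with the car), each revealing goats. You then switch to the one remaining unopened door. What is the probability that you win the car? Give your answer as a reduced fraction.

Your original door holds the car with probability 1/7, so the other 6 collectively hold it with probability 6/7.
The host can always find 5 empty doors to open, so the reveals don't change that 6/7; it is now spread over the 1 remaining unopened door.
P(win by switching) = (6/7) · (1/1) = 6/7.

6/7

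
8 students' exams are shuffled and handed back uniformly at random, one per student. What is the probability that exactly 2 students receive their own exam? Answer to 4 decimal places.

0.1840

Choose which 2 of the 8 are fixed: C(8,2) = 28 ways.
The remaining 6 must have no fixed point: D(6) = 265.
P = 28·265/40320 = 53/288 ≈ 0.1840.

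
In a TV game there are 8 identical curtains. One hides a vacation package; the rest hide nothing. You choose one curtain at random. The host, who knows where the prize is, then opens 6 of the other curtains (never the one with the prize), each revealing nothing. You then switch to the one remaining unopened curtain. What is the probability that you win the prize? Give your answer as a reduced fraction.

7/8

Your original curtain holds the prize with probability 1/8, so the other 7 collectively hold it with probability 7/8.
The host can always find 6 empty curtains to open, so the reveals don't change that 7/8; it is now spread over the 1 remaining unopened curtain.
P(win by switching) = (7/8) · (1/1) = 7/8.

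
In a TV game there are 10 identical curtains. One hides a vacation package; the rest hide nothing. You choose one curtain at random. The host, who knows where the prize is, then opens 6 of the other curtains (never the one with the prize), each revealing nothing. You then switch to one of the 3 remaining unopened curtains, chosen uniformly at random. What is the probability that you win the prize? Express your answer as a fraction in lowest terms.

Your original curtain holds the prize with probability 1/10, so the other 9 collectively hold it with probability 9/10.
The host can always find 6 empty curtains to open, so the reveals don't change that 9/10; it is now spread over the 3 remaining unopened curtains.
P(win by switching) = (9/10) · (1/3) = 3/10.

3/10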